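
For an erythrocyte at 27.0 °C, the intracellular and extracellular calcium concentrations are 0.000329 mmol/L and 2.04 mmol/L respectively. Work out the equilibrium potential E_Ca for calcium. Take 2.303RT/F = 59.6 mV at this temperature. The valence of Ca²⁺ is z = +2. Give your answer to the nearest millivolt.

113 mV

E = (59.6/z) · log₁₀([Ca²⁺]_out/[Ca²⁺]_in) with z = +2.
= (59.6/2) · log₁₀(2.04/0.000329) = 29.80 · log₁₀(6201)
= 29.80 · (3.7924) = 113.01 mV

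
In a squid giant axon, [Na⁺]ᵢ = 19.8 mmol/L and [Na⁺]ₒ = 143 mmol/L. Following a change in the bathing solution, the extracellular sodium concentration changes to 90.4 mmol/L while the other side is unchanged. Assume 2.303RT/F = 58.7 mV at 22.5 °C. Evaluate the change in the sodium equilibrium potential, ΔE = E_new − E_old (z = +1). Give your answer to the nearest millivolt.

-12 mV

E_old = (58.7/1)·log₁₀(143/19.8) = 50.40 mV
E_new = (58.7/1)·log₁₀(90.4/19.8) = 38.71 mV
ΔE = 38.71 − (50.40) = -11.69 mV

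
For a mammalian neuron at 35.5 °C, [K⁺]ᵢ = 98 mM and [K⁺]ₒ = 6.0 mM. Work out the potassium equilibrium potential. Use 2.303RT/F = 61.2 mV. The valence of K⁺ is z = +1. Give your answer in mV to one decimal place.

E = (61.2/z) · log₁₀([K⁺]_out/[K⁺]_in) with z = +1.
= (61.2/1) · log₁₀(6.0/98) = 61.20 · log₁₀(0.06122)
= 61.20 · (-1.2131) = -74.24 mV

-74.2 mV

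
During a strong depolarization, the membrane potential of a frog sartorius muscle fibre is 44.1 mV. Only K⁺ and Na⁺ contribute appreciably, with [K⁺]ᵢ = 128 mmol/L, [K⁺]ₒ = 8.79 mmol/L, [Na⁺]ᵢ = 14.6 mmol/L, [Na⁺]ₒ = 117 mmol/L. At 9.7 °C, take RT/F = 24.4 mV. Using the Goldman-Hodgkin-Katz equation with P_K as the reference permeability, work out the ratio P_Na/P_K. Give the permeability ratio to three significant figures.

Let α = P_Na/P_K. GHK: Vm = 24.4·ln[(Kₒ + α·Naₒ)/(Kᵢ + α·Naᵢ)].
e^(Vm/24.4) = e^(44.1/24.4) = 6.0944
So 6.0944·(Kᵢ + α·Naᵢ) = Kₒ + α·Naₒ → α = (6.0944·128.0 − 8.79) / (117.0 − 6.0944·14.6)
α = (780.1 − 8.79) / (117.0 − 88.98) = 771.3/28.02 = 27.53

27.5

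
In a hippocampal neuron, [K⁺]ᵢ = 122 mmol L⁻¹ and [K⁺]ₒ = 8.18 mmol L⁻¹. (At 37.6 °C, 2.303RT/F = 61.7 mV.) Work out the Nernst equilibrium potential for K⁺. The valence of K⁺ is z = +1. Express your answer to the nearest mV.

E = (61.7/z) · log₁₀([K⁺]_out/[K⁺]_in) with z = +1.
= (61.7/1) · log₁₀(8.18/122) = 61.70 · log₁₀(0.06705)
= 61.70 · (-1.1736) = -72.41 mV

-72 mV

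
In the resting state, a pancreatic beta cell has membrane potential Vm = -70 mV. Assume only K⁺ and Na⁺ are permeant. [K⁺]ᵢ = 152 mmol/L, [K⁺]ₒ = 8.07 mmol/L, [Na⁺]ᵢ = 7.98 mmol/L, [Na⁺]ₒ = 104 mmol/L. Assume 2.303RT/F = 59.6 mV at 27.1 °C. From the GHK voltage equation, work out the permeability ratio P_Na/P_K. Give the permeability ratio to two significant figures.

0.020

Let α = P_Na/P_K. GHK: Vm = 59.6·log₁₀[(Kₒ + α·Naₒ)/(Kᵢ + α·Naᵢ)].
10^(Vm/59.6) = 10^(-70.0/59.6) = 0.066912
So 0.066912·(Kᵢ + α·Naᵢ) = Kₒ + α·Naₒ → α = (0.066912·152.0 − 8.07) / (104.0 − 0.066912·7.98)
α = (10.17 − 8.07) / (104.0 − 0.534) = 2.101/103.5 = 0.0203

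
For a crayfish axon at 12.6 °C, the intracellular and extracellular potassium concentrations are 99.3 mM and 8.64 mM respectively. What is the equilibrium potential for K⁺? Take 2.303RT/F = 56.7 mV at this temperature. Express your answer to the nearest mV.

-60 mV

E = (56.7/z) · log₁₀([K⁺]_out/[K⁺]_in) with z = +1.
= (56.7/1) · log₁₀(8.64/99.3) = 56.70 · log₁₀(0.08701)
= 56.70 · (-1.0604) = -60.13 mV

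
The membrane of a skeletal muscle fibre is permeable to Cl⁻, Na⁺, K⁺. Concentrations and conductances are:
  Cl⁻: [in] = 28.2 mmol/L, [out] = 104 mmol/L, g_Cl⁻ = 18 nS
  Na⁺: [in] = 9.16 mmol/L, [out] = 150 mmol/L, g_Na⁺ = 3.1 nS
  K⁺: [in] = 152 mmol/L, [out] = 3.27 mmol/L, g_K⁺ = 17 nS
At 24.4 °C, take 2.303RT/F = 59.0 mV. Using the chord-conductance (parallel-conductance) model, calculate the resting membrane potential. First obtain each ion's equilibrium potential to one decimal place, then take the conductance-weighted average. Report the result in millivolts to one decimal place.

-53.9 mV

E_Cl⁻ = (59.0/-1)·log₁₀(104/28.2) = -33.4 mV
E_Na⁺ = (59.0/1)·log₁₀(150/9.16) = 71.6 mV
E_K⁺ = (59.0/1)·log₁₀(3.27/152) = -98.4 mV
Vm = (Σ gᵢEᵢ)/(Σ gᵢ) = (18·-33.4 + 3.1·71.6 + 17·-98.4) / (18 + 3.1 + 17)
= -2052.04 / 38.1 = -53.86 mV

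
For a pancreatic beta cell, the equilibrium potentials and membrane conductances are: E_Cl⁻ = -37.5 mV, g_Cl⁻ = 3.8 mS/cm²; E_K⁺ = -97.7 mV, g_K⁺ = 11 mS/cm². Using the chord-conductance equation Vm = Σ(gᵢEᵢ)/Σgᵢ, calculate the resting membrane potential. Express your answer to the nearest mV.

Σ gᵢEᵢ = 3.8·(-37.5) + 11·(-97.7) = -1217.20
Σ gᵢ = 3.8 + 11 = 14.8
Vm = -1217.20 / 14.8 = -82.24 mV

-82 mV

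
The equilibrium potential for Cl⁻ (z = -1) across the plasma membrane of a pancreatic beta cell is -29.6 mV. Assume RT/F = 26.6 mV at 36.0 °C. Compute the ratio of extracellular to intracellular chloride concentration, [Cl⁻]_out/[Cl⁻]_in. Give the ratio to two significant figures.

3.0

ln([out]/[in]) = E·z/(26.6) = -29.6 × -1 / 26.6 = 1.1128
[out]/[in] = e^(1.1128) = 3.043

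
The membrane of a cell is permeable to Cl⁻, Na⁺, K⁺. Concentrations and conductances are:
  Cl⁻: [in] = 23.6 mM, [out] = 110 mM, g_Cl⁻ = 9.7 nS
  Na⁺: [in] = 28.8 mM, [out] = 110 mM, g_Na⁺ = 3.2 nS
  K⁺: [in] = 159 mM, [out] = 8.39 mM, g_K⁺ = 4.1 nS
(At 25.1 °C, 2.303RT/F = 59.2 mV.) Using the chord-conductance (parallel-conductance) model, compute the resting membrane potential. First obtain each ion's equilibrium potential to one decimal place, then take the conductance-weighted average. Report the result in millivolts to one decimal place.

E_Cl⁻ = (59.2/-1)·log₁₀(110/23.6) = -39.6 mV
E_Na⁺ = (59.2/1)·log₁₀(110/28.8) = 34.5 mV
E_K⁺ = (59.2/1)·log₁₀(8.39/159) = -75.6 mV
Vm = (Σ gᵢEᵢ)/(Σ gᵢ) = (9.7·-39.6 + 3.2·34.5 + 4.1·-75.6) / (9.7 + 3.2 + 4.1)
= -583.68 / 17 = -34.33 mV

-34.3 mV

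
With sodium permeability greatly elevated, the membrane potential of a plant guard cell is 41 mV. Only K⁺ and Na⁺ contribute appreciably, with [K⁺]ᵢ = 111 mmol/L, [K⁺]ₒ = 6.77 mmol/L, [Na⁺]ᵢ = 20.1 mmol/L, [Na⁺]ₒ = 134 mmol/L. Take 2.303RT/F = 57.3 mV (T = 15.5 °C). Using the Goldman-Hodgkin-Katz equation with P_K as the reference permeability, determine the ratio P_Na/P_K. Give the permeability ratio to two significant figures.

Let α = P_Na/P_K. GHK: Vm = 57.3·log₁₀[(Kₒ + α·Naₒ)/(Kᵢ + α·Naᵢ)].
10^(Vm/57.3) = 10^(41.0/57.3) = 5.1944
So 5.1944·(Kᵢ + α·Naᵢ) = Kₒ + α·Naₒ → α = (5.1944·111.0 − 6.77) / (134.0 − 5.1944·20.1)
α = (576.6 − 6.77) / (134.0 − 104.4) = 569.8/29.59 = 19.25

19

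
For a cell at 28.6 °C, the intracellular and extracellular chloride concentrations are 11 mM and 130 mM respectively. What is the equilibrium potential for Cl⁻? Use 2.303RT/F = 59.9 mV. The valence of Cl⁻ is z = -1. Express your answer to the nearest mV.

-64 mV

E = (59.9/z) · log₁₀([Cl⁻]_out/[Cl⁻]_in) with z = -1.
For an anion, dividing by z = -1 reverses the sign.
= (59.9/-1) · log₁₀(130/11) = -59.90 · log₁₀(11.82)
= -59.90 · (1.0726) = -64.25 mV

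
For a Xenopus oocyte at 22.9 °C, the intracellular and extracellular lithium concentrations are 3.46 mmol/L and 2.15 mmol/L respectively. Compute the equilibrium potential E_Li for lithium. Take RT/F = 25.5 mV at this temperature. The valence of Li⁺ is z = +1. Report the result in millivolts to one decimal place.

-12.1 mV

E = (25.5/z) · ln([Li⁺]_out/[Li⁺]_in) with z = +1.
= (25.5/1) · ln(2.15/3.46) = 25.50 · ln(0.6214)
= 25.50 · (-0.4758) = -12.13 mV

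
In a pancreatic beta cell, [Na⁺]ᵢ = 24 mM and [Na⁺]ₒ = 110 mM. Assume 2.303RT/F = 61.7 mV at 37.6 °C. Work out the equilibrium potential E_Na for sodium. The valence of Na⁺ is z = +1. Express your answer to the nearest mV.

41 mV

E = (61.7/z) · log₁₀([Na⁺]_out/[Na⁺]_in) with z = +1.
= (61.7/1) · log₁₀(110/24) = 61.70 · log₁₀(4.583)
= 61.70 · (0.6612) = 40.79 mV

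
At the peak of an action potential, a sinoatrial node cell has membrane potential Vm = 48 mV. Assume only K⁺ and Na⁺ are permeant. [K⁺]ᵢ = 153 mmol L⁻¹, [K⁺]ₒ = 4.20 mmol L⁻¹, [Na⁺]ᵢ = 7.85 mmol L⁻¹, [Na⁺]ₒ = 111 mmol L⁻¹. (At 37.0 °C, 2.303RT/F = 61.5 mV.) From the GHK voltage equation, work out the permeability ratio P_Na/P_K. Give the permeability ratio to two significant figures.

Let α = P_Na/P_K. GHK: Vm = 61.5·log₁₀[(Kₒ + α·Naₒ)/(Kᵢ + α·Naᵢ)].
10^(Vm/61.5) = 10^(48.0/61.5) = 6.0324
So 6.0324·(Kᵢ + α·Naᵢ) = Kₒ + α·Naₒ → α = (6.0324·153.0 − 4.2) / (111.0 − 6.0324·7.85)
α = (923 − 4.2) / (111.0 − 47.35) = 918.8/63.65 = 14.44

14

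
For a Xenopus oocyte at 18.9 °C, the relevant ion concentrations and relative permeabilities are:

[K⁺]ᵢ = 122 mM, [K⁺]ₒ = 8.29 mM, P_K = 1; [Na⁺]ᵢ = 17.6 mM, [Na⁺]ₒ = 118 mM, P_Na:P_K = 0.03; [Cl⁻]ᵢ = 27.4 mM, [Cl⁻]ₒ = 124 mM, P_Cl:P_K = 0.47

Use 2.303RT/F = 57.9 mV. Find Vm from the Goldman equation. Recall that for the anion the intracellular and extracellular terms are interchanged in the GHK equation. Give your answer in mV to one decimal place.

Vm = 57.9 · log₁₀[(Σ P·[cation]ₒ + Σ P·[anion]ᵢ) / (Σ P·[cation]ᵢ + Σ P·[anion]ₒ)]
Numerator = 1×8.29 + 0.03×118 + 0.47×27.4 = 24.71
Denominator = 1×122 + 0.03×17.6 + 0.47×124 = 180.8
Vm = 57.9 · log₁₀(0.13665) = 57.9 × (-0.8644) = -50.05 mV

-50.0 mV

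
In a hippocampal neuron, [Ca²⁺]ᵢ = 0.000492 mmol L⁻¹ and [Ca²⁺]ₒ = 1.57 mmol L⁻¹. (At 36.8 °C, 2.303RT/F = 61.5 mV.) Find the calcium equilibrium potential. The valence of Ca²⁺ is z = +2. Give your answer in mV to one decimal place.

107.7 mV

E = (61.5/z) · log₁₀([Ca²⁺]_out/[Ca²⁺]_in) with z = +2.
= (61.5/2) · log₁₀(1.57/0.000492) = 30.75 · log₁₀(3191)
= 30.75 · (3.5039) = 107.75 mV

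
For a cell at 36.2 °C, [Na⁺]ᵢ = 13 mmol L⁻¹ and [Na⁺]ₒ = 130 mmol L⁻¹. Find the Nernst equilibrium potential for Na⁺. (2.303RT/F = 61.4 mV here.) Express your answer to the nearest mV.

E = (61.4/z) · log₁₀([Na⁺]_out/[Na⁺]_in) with z = +1.
= (61.4/1) · log₁₀(130/13) = 61.40 · log₁₀(10)
= 61.40 · (1.0000) = 61.40 mV

61 mV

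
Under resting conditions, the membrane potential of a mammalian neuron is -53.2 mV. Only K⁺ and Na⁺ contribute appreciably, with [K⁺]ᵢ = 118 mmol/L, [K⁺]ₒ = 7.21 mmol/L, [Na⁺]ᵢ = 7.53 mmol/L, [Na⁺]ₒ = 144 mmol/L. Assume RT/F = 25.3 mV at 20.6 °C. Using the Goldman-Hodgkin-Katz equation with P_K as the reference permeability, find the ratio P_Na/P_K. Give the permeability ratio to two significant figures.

Let α = P_Na/P_K. GHK: Vm = 25.3·ln[(Kₒ + α·Naₒ)/(Kᵢ + α·Naᵢ)].
e^(Vm/25.3) = e^(-53.2/25.3) = 0.12212
So 0.12212·(Kᵢ + α·Naᵢ) = Kₒ + α·Naₒ → α = (0.12212·118.0 − 7.21) / (144.0 − 0.12212·7.53)
α = (14.41 − 7.21) / (144.0 − 0.9195) = 7.2/143.1 = 0.05032

0.050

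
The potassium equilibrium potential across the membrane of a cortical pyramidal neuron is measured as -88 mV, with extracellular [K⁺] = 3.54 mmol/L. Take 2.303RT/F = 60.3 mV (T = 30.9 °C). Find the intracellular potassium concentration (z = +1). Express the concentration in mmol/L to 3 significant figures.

Nernst: E = (60.3/1) · log₁₀([out]/[in]), so log₁₀([out]/[in]) = -88.0 × 1 / 60.3 = -1.4594.
[out]/[in] = 10^(-1.4594) = 0.03472.
[in] = 3.54 / 0.03472 = 101.9 mmol/L.

102 mmol/L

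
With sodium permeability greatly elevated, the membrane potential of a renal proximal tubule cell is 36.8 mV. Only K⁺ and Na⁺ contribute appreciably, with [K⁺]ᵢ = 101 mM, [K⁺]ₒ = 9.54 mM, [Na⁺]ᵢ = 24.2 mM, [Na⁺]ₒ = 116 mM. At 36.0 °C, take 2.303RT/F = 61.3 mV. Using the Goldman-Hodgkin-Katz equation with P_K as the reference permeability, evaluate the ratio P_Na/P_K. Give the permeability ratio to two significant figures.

Let α = P_Na/P_K. GHK: Vm = 61.3·log₁₀[(Kₒ + α·Naₒ)/(Kᵢ + α·Naᵢ)].
10^(Vm/61.3) = 10^(36.8/61.3) = 3.9841
So 3.9841·(Kᵢ + α·Naᵢ) = Kₒ + α·Naₒ → α = (3.9841·101.0 − 9.54) / (116.0 − 3.9841·24.2)
α = (402.4 − 9.54) / (116.0 − 96.41) = 392.9/19.59 = 20.06

20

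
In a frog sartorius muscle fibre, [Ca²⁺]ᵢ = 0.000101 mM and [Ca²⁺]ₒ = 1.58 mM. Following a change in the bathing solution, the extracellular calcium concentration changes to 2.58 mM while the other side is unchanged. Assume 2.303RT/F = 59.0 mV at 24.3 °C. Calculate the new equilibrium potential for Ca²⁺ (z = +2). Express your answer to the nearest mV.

130 mV

After the shift: [Ca²⁺]_out = 2.58, [Ca²⁺]_in = 0.000101 mM.
E_new = (59.0/2)·log₁₀(2.58/0.000101) = 29.50 · (4.4073) = 130.02 mV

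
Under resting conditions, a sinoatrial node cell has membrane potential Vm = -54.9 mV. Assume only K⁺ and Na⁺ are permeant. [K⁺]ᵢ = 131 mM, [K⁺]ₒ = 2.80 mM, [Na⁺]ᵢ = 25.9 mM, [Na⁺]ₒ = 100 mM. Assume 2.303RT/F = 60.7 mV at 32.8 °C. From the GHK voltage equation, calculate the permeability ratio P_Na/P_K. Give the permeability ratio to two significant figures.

Let α = P_Na/P_K. GHK: Vm = 60.7·log₁₀[(Kₒ + α·Naₒ)/(Kᵢ + α·Naᵢ)].
10^(Vm/60.7) = 10^(-54.9/60.7) = 0.12461
So 0.12461·(Kᵢ + α·Naᵢ) = Kₒ + α·Naₒ → α = (0.12461·131.0 − 2.8) / (100.0 − 0.12461·25.9)
α = (16.32 − 2.8) / (100.0 − 3.227) = 13.52/96.77 = 0.1397

0.14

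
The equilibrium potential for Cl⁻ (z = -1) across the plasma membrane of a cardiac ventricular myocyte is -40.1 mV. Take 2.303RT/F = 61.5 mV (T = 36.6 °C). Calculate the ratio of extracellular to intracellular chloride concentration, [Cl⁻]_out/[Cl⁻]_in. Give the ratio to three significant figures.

log₁₀([out]/[in]) = E·z/(61.5) = -40.1 × -1 / 61.5 = 0.6520
[out]/[in] = 10^(0.6520) = 4.488

4.49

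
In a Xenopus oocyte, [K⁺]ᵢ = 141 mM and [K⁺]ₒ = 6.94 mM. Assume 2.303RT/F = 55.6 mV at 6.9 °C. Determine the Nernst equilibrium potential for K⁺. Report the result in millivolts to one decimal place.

E = (55.6/z) · log₁₀([K⁺]_out/[K⁺]_in) with z = +1.
= (55.6/1) · log₁₀(6.94/141) = 55.60 · log₁₀(0.04922)
= 55.60 · (-1.3079) = -72.72 mV

-72.7 mV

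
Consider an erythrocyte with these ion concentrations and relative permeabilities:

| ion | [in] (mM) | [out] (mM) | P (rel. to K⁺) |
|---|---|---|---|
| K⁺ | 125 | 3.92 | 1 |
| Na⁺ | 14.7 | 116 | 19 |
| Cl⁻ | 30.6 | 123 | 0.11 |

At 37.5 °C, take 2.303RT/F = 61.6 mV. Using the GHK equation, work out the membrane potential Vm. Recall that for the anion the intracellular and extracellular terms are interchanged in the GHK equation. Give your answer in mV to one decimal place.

Vm = 61.6 · log₁₀[(Σ P·[cation]ₒ + Σ P·[anion]ᵢ) / (Σ P·[cation]ᵢ + Σ P·[anion]ₒ)]
Numerator = 1×3.92 + 19×116 + 0.11×30.6 = 2211
Denominator = 1×125 + 19×14.7 + 0.11×123 = 417.8
Vm = 61.6 · log₁₀(5.2923) = 61.6 × (0.7236) = 44.58 mV

44.6 mV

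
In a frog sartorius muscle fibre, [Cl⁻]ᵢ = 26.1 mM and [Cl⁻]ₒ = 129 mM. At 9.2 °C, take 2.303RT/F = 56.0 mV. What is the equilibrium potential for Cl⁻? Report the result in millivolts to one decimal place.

-38.9 mV

E = (56.0/z) · log₁₀([Cl⁻]_out/[Cl⁻]_in) with z = -1.
For an anion, dividing by z = -1 reverses the sign.
= (56.0/-1) · log₁₀(129/26.1) = -56.00 · log₁₀(4.943)
= -56.00 · (0.6939) = -38.86 mV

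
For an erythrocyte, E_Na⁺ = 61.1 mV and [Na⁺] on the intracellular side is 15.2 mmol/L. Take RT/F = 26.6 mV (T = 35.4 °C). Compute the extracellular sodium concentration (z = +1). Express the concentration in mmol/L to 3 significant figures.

Nernst: E = (26.6/1) · ln([out]/[in]), so ln([out]/[in]) = 61.1 × 1 / 26.6 = 2.2970.
[out]/[in] = e^(2.2970) = 9.944.
[out] = 9.944 × 15.2 = 151.2 mmol/L.

151 mmol/L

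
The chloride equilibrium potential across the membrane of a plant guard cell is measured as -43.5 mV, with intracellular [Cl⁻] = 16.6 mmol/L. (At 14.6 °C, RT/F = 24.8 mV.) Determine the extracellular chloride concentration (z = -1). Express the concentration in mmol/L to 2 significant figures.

Nernst: E = (24.8/-1) · ln([out]/[in]), so ln([out]/[in]) = -43.5 × -1 / 24.8 = 1.7540.
[out]/[in] = e^(1.7540) = 5.778.
[out] = 5.778 × 16.6 = 95.91 mmol/L.

96 mmol/L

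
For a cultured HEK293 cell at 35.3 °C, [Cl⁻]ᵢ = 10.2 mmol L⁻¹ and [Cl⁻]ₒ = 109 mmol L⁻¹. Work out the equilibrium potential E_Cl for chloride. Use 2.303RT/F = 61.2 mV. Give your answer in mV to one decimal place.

E = (61.2/z) · log₁₀([Cl⁻]_out/[Cl⁻]_in) with z = -1.
For an anion, dividing by z = -1 reverses the sign.
= (61.2/-1) · log₁₀(109/10.2) = -61.20 · log₁₀(10.69)
= -61.20 · (1.0288) = -62.96 mV

-63.0 mV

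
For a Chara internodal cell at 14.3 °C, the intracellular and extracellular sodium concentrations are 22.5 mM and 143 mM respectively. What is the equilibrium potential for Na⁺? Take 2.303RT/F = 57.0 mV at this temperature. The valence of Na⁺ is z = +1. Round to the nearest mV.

E = (57.0/z) · log₁₀([Na⁺]_out/[Na⁺]_in) with z = +1.
= (57.0/1) · log₁₀(143/22.5) = 57.00 · log₁₀(6.356)
= 57.00 · (0.8032) = 45.78 mV

46 mV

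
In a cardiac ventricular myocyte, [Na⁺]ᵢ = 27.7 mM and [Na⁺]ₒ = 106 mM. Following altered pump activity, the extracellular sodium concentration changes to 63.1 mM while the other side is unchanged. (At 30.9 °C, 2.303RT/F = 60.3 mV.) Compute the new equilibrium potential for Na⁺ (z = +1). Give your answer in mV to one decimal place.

21.6 mV

After the shift: [Na⁺]_out = 63.1, [Na⁺]_in = 27.7 mM.
E_new = (60.3/1)·log₁₀(63.1/27.7) = 60.30 · (0.3575) = 21.56 mV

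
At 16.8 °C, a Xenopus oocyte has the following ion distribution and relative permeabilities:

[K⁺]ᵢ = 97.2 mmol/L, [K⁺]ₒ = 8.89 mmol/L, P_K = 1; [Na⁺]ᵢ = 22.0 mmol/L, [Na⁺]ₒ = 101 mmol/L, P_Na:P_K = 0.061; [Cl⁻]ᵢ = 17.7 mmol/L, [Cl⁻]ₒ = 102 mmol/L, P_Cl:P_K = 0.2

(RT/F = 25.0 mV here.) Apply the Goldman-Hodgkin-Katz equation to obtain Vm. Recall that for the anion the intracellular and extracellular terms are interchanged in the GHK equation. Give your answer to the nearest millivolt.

-46 mV

Vm = 25.0 · ln[(Σ P·[cation]ₒ + Σ P·[anion]ᵢ) / (Σ P·[cation]ᵢ + Σ P·[anion]ₒ)]
Numerator = 1×8.89 + 0.061×101 + 0.2×17.7 = 18.59
Denominator = 1×97.2 + 0.061×22.0 + 0.2×102 = 118.9
Vm = 25.0 · ln(0.1563) = 25.0 × (-1.8560) = -46.40 mV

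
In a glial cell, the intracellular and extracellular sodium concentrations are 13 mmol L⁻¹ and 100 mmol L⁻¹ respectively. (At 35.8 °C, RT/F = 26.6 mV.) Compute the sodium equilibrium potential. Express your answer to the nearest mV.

E = (26.6/z) · ln([Na⁺]_out/[Na⁺]_in) with z = +1.
= (26.6/1) · ln(100/13) = 26.60 · ln(7.692)
= 26.60 · (2.0402) = 54.27 mV

54 mV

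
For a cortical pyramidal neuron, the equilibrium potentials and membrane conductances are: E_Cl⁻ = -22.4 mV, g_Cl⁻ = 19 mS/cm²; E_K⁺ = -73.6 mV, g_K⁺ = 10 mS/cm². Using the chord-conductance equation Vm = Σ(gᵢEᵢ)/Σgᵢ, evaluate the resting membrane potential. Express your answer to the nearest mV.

Σ gᵢEᵢ = 19·(-22.4) + 10·(-73.6) = -1161.60
Σ gᵢ = 19 + 10 = 29
Vm = -1161.60 / 29 = -40.06 mV

-40 mV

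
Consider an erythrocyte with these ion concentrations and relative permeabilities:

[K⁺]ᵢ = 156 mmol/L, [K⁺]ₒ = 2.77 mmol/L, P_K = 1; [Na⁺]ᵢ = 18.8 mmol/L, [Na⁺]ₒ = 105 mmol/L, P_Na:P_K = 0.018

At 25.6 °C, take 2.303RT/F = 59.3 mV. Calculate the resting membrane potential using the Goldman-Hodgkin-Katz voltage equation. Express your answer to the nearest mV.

-90 mV

Vm = 59.3 · log₁₀[(Σ P·[cation]ₒ + Σ P·[anion]ᵢ) / (Σ P·[cation]ᵢ + Σ P·[anion]ₒ)]
Numerator = 1×2.77 + 0.018×105 = 4.66
Denominator = 1×156 + 0.018×18.8 = 156.3
Vm = 59.3 · log₁₀(0.029807) = 59.3 × (-1.5257) = -90.47 mV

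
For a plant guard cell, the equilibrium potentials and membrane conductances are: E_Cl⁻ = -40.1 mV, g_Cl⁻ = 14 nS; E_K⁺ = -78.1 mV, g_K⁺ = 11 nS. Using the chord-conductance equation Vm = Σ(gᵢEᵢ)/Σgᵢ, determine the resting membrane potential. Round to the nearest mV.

-57 mV

Σ gᵢEᵢ = 14·(-40.1) + 11·(-78.1) = -1420.50
Σ gᵢ = 14 + 11 = 25
Vm = -1420.50 / 25 = -56.82 mV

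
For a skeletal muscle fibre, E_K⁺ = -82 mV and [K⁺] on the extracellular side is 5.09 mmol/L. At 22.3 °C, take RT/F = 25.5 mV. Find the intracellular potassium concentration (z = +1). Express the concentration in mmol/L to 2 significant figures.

130 mmol/L

Nernst: E = (25.5/1) · ln([out]/[in]), so ln([out]/[in]) = -82.0 × 1 / 25.5 = -3.2157.
[out]/[in] = e^(-3.2157) = 0.04013.
[in] = 5.09 / 0.04013 = 126.8 mmol/L.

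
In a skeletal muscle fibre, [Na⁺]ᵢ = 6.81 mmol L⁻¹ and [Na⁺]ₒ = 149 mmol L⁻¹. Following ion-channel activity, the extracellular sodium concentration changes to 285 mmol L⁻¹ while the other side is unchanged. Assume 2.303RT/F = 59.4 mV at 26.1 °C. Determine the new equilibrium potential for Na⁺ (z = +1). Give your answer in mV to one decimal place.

96.3 mV

After the shift: [Na⁺]_out = 285, [Na⁺]_in = 6.81 mmol L⁻¹.
E_new = (59.4/1)·log₁₀(285/6.81) = 59.40 · (1.6217) = 96.33 mV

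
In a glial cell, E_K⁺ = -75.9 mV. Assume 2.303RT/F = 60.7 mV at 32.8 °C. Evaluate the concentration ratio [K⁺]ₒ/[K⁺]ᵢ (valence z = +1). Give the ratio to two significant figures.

log₁₀([out]/[in]) = E·z/(60.7) = -75.9 × 1 / 60.7 = -1.2504
[out]/[in] = 10^(-1.2504) = 0.05618

0.056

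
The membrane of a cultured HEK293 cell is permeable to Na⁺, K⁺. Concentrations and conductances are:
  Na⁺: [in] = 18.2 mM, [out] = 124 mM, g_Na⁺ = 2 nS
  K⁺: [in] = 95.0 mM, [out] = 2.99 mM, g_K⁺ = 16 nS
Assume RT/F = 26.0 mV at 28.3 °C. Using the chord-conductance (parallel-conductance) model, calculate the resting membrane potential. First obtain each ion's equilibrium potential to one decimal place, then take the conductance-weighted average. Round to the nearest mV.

E_Na⁺ = (26.0/1)·ln(124/18.2) = 49.9 mV
E_K⁺ = (26.0/1)·ln(2.99/95.0) = -89.9 mV
Vm = (Σ gᵢEᵢ)/(Σ gᵢ) = (2·49.9 + 16·-89.9) / (2 + 16)
= -1338.60 / 18 = -74.37 mV

-74 mV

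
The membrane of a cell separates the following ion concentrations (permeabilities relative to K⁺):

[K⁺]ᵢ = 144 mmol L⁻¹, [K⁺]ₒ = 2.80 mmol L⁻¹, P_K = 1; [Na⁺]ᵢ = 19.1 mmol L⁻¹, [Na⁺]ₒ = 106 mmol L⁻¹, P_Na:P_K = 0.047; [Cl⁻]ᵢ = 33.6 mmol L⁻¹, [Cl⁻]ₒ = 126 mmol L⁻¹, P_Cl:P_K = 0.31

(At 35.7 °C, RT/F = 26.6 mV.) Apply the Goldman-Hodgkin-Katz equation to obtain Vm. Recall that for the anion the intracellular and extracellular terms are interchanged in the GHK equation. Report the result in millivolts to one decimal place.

Vm = 26.6 · ln[(Σ P·[cation]ₒ + Σ P·[anion]ᵢ) / (Σ P·[cation]ᵢ + Σ P·[anion]ₒ)]
Numerator = 1×2.80 + 0.047×106 + 0.31×33.6 = 18.2
Denominator = 1×144 + 0.047×19.1 + 0.31×126 = 184
Vm = 26.6 · ln(0.098925) = 26.6 × (-2.3134) = -61.54 mV

-61.5 mV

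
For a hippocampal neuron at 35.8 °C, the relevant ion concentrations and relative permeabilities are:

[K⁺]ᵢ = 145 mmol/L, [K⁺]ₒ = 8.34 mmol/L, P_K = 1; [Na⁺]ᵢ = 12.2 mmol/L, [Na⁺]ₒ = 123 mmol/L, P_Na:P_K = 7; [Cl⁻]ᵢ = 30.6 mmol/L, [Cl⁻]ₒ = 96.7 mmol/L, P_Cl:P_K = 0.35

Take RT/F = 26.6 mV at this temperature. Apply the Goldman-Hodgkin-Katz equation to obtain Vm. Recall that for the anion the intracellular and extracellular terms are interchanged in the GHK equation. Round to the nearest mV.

Vm = 26.6 · ln[(Σ P·[cation]ₒ + Σ P·[anion]ᵢ) / (Σ P·[cation]ᵢ + Σ P·[anion]ₒ)]
Numerator = 1×8.34 + 7×123 + 0.35×30.6 = 880.1
Denominator = 1×145 + 7×12.2 + 0.35×96.7 = 264.2
Vm = 26.6 · ln(3.3304) = 26.6 × (1.2031) = 32.00 mV

32 mV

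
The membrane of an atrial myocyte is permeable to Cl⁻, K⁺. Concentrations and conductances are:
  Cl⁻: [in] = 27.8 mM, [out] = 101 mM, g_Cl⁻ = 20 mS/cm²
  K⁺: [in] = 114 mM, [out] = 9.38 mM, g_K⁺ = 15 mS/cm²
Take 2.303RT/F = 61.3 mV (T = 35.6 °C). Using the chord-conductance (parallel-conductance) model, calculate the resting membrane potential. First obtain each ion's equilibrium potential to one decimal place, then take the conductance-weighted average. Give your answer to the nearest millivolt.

-48 mV

E_Cl⁻ = (61.3/-1)·log₁₀(101/27.8) = -34.3 mV
E_K⁺ = (61.3/1)·log₁₀(9.38/114) = -66.5 mV
Vm = (Σ gᵢEᵢ)/(Σ gᵢ) = (20·-34.3 + 15·-66.5) / (20 + 15)
= -1683.50 / 35 = -48.10 mV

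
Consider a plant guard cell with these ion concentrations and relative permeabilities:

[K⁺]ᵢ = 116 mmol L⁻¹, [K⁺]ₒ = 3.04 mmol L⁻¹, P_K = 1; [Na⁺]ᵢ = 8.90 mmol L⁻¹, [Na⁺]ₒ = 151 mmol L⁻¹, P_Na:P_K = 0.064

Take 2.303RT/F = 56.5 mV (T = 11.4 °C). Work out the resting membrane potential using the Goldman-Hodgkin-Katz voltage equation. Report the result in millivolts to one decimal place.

-54.4 mV

Vm = 56.5 · log₁₀[(Σ P·[cation]ₒ + Σ P·[anion]ᵢ) / (Σ P·[cation]ᵢ + Σ P·[anion]ₒ)]
Numerator = 1×3.04 + 0.064×151 = 12.7
Denominator = 1×116 + 0.064×8.90 = 116.6
Vm = 56.5 · log₁₀(0.10898) = 56.5 × (-0.9626) = -54.39 mV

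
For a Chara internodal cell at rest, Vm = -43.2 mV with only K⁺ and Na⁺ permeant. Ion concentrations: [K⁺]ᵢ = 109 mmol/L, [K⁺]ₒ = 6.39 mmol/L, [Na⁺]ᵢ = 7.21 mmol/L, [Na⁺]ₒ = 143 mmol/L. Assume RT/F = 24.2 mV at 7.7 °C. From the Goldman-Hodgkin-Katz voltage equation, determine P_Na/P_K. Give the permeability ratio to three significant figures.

Let α = P_Na/P_K. GHK: Vm = 24.2·ln[(Kₒ + α·Naₒ)/(Kᵢ + α·Naᵢ)].
e^(Vm/24.2) = e^(-43.2/24.2) = 0.16778
So 0.16778·(Kᵢ + α·Naᵢ) = Kₒ + α·Naₒ → α = (0.16778·109.0 − 6.39) / (143.0 − 0.16778·7.21)
α = (18.29 − 6.39) / (143.0 − 1.21) = 11.9/141.8 = 0.08391

0.0839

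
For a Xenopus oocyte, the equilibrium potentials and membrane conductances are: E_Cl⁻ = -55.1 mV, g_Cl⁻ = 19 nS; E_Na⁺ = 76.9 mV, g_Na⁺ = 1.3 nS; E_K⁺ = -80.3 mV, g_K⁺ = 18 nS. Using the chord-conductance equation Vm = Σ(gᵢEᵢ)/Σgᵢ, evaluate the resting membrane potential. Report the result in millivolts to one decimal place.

Σ gᵢEᵢ = 19·(-55.1) + 1.3·(76.9) + 18·(-80.3) = -2392.33
Σ gᵢ = 19 + 1.3 + 18 = 38.3
Vm = -2392.33 / 38.3 = -62.46 mV

-62.5 mV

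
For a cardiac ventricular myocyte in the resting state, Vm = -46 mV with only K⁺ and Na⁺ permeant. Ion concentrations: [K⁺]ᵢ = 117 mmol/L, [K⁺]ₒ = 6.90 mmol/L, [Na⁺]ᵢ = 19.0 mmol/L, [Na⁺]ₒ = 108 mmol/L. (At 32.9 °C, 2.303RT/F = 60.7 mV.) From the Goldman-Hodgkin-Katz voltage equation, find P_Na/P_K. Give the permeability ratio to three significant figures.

Let α = P_Na/P_K. GHK: Vm = 60.7·log₁₀[(Kₒ + α·Naₒ)/(Kᵢ + α·Naᵢ)].
10^(Vm/60.7) = 10^(-46.0/60.7) = 0.17465
So 0.17465·(Kᵢ + α·Naᵢ) = Kₒ + α·Naₒ → α = (0.17465·117.0 − 6.9) / (108.0 − 0.17465·19.0)
α = (20.43 − 6.9) / (108.0 − 3.318) = 13.53/104.7 = 0.1293

0.129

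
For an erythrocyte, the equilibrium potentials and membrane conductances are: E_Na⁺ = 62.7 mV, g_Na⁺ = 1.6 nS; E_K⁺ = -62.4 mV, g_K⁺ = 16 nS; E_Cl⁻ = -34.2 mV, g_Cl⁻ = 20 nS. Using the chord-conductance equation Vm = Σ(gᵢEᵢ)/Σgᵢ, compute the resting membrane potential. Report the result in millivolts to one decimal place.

Σ gᵢEᵢ = 1.6·(62.7) + 16·(-62.4) + 20·(-34.2) = -1582.08
Σ gᵢ = 1.6 + 16 + 20 = 37.6
Vm = -1582.08 / 37.6 = -42.08 mV

-42.1 mV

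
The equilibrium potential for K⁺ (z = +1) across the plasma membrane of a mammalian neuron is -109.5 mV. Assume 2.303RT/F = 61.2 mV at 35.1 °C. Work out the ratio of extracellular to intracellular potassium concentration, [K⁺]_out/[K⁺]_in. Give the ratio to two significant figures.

0.016

log₁₀([out]/[in]) = E·z/(61.2) = -109.5 × 1 / 61.2 = -1.7892
[out]/[in] = 10^(-1.7892) = 0.01625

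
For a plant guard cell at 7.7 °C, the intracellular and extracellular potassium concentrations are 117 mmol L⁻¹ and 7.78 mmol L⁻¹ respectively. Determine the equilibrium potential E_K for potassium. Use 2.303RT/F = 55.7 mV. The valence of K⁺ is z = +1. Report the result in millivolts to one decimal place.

-65.6 mV

E = (55.7/z) · log₁₀([K⁺]_out/[K⁺]_in) with z = +1.
= (55.7/1) · log₁₀(7.78/117) = 55.70 · log₁₀(0.0665)
= 55.70 · (-1.1772) = -65.57 mV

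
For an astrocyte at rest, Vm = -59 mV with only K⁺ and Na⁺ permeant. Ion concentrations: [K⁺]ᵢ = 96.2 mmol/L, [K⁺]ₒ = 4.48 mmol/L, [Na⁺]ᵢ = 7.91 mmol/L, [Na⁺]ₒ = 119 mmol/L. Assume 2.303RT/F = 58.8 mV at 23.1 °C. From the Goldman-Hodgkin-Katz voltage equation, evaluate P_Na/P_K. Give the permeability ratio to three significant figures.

0.0428

Let α = P_Na/P_K. GHK: Vm = 58.8·log₁₀[(Kₒ + α·Naₒ)/(Kᵢ + α·Naᵢ)].
10^(Vm/58.8) = 10^(-59.0/58.8) = 0.09922
So 0.09922·(Kᵢ + α·Naᵢ) = Kₒ + α·Naₒ → α = (0.09922·96.2 − 4.48) / (119.0 − 0.09922·7.91)
α = (9.545 − 4.48) / (119.0 − 0.7848) = 5.065/118.2 = 0.04285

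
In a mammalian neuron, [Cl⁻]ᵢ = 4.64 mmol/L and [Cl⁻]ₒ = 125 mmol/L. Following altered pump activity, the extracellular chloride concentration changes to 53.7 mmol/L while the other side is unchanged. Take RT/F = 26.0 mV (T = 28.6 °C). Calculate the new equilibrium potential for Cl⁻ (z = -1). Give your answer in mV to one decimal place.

After the shift: [Cl⁻]_out = 53.7, [Cl⁻]_in = 4.64 mmol/L.
E_new = (26.0/-1)·ln(53.7/4.64) = -26.00 · (2.4487) = -63.67 mV

-63.7 mV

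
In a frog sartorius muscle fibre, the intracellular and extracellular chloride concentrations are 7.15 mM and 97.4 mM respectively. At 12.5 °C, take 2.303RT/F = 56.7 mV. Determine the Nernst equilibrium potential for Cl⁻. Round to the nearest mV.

E = (56.7/z) · log₁₀([Cl⁻]_out/[Cl⁻]_in) with z = -1.
For an anion, dividing by z = -1 reverses the sign.
= (56.7/-1) · log₁₀(97.4/7.15) = -56.70 · log₁₀(13.62)
= -56.70 · (1.1343) = -64.31 mV

-64 mV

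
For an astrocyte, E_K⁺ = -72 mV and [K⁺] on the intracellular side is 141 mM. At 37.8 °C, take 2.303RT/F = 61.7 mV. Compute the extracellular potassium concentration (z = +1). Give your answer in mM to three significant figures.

Nernst: E = (61.7/1) · log₁₀([out]/[in]), so log₁₀([out]/[in]) = -72.0 × 1 / 61.7 = -1.1669.
[out]/[in] = 10^(-1.1669) = 0.06809.
[out] = 0.06809 × 141 = 9.6 mM.

9.60 mM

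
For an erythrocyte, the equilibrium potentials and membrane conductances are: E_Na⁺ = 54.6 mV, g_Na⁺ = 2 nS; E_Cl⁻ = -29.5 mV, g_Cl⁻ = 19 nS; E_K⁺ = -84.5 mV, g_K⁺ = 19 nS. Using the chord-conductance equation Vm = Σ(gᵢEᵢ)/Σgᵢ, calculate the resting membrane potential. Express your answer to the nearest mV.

-51 mV

Σ gᵢEᵢ = 2·(54.6) + 19·(-29.5) + 19·(-84.5) = -2056.80
Σ gᵢ = 2 + 19 + 19 = 40
Vm = -2056.80 / 40 = -51.42 mV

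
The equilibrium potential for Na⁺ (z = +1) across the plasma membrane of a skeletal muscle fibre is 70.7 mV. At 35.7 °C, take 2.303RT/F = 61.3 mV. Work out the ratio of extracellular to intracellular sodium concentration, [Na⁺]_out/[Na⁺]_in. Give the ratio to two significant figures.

log₁₀([out]/[in]) = E·z/(61.3) = 70.7 × 1 / 61.3 = 1.1533
[out]/[in] = 10^(1.1533) = 14.23

14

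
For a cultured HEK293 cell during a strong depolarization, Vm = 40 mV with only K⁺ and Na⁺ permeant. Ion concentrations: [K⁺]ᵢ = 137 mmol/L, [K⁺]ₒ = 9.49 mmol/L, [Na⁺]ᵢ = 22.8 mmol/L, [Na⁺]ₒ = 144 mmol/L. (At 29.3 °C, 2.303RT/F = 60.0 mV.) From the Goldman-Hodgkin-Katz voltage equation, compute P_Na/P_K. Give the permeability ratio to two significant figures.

Let α = P_Na/P_K. GHK: Vm = 60.0·log₁₀[(Kₒ + α·Naₒ)/(Kᵢ + α·Naᵢ)].
10^(Vm/60.0) = 10^(40.0/60.0) = 4.6416
So 4.6416·(Kᵢ + α·Naᵢ) = Kₒ + α·Naₒ → α = (4.6416·137.0 − 9.49) / (144.0 − 4.6416·22.8)
α = (635.9 − 9.49) / (144.0 − 105.8) = 626.4/38.17 = 16.41

16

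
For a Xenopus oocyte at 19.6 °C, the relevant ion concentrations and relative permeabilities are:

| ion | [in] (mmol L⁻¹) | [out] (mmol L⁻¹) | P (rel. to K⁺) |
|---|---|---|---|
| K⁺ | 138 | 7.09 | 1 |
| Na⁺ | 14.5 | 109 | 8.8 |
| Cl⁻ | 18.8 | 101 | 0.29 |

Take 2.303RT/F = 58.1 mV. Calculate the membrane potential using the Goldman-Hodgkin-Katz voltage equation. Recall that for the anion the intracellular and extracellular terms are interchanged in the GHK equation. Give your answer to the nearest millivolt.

30 mV

Vm = 58.1 · log₁₀[(Σ P·[cation]ₒ + Σ P·[anion]ᵢ) / (Σ P·[cation]ᵢ + Σ P·[anion]ₒ)]
Numerator = 1×7.09 + 8.8×109 + 0.29×18.8 = 971.7
Denominator = 1×138 + 8.8×14.5 + 0.29×101 = 294.9
Vm = 58.1 · log₁₀(3.2953) = 58.1 × (0.5179) = 30.09 mV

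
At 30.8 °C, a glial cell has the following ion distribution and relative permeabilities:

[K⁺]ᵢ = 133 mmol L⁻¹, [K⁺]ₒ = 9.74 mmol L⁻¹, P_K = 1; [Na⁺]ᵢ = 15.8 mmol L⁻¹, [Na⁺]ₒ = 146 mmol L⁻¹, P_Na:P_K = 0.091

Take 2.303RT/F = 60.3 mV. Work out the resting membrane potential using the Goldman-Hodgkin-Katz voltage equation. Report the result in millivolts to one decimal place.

-46.2 mV

Vm = 60.3 · log₁₀[(Σ P·[cation]ₒ + Σ P·[anion]ᵢ) / (Σ P·[cation]ᵢ + Σ P·[anion]ₒ)]
Numerator = 1×9.74 + 0.091×146 = 23.03
Denominator = 1×133 + 0.091×15.8 = 134.4
Vm = 60.3 · log₁₀(0.17128) = 60.3 × (-0.7663) = -46.21 mV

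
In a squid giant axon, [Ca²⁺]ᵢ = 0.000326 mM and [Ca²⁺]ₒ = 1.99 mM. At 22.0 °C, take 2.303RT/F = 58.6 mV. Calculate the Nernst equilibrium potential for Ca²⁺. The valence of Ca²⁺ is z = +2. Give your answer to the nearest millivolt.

111 mV

E = (58.6/z) · log₁₀([Ca²⁺]_out/[Ca²⁺]_in) with z = +2.
= (58.6/2) · log₁₀(1.99/0.000326) = 29.30 · log₁₀(6104)
= 29.30 · (3.7856) = 110.92 mV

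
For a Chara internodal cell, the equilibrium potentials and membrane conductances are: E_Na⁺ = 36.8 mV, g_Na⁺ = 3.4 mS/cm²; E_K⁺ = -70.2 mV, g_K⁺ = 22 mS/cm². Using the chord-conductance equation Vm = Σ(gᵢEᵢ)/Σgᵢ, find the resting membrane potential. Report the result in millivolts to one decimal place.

-55.9 mV

Σ gᵢEᵢ = 3.4·(36.8) + 22·(-70.2) = -1419.28
Σ gᵢ = 3.4 + 22 = 25.4
Vm = -1419.28 / 25.4 = -55.88 mV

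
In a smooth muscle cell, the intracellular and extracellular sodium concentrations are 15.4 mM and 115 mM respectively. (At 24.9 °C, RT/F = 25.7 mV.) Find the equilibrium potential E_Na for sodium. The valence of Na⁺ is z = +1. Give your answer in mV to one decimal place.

51.7 mV

E = (25.7/z) · ln([Na⁺]_out/[Na⁺]_in) with z = +1.
= (25.7/1) · ln(115/15.4) = 25.70 · ln(7.468)
= 25.70 · (2.0106) = 51.67 mV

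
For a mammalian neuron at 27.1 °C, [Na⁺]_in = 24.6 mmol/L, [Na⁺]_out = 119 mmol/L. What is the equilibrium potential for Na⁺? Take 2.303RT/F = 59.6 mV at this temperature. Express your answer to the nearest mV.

41 mV

E = (59.6/z) · log₁₀([Na⁺]_out/[Na⁺]_in) with z = +1.
= (59.6/1) · log₁₀(119/24.6) = 59.60 · log₁₀(4.837)
= 59.60 · (0.6846) = 40.80 mV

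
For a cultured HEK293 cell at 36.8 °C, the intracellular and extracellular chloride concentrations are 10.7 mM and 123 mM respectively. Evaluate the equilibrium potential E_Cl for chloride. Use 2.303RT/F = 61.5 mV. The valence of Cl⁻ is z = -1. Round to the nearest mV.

E = (61.5/z) · log₁₀([Cl⁻]_out/[Cl⁻]_in) with z = -1.
For an anion, dividing by z = -1 reverses the sign.
= (61.5/-1) · log₁₀(123/10.7) = -61.50 · log₁₀(11.5)
= -61.50 · (1.0605) = -65.22 mV

-65 mV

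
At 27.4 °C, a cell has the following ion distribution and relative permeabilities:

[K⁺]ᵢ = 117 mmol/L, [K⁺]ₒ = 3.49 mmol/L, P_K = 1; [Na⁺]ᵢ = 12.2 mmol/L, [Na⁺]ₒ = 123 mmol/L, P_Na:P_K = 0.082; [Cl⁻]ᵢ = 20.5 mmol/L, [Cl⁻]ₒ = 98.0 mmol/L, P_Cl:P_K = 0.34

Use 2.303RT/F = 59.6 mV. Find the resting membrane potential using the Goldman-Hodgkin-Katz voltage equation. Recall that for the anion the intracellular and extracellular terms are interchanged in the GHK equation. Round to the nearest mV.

-52 mV

Vm = 59.6 · log₁₀[(Σ P·[cation]ₒ + Σ P·[anion]ᵢ) / (Σ P·[cation]ᵢ + Σ P·[anion]ₒ)]
Numerator = 1×3.49 + 0.082×123 + 0.34×20.5 = 20.55
Denominator = 1×117 + 0.082×12.2 + 0.34×98.0 = 151.3
Vm = 59.6 · log₁₀(0.13578) = 59.6 × (-0.8672) = -51.68 mV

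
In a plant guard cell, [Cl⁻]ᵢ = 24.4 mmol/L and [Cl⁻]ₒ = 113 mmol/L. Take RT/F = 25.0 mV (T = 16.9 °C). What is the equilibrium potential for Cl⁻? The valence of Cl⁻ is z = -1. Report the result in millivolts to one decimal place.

-38.3 mV

E = (25.0/z) · ln([Cl⁻]_out/[Cl⁻]_in) with z = -1.
For an anion, dividing by z = -1 reverses the sign.
= (25.0/-1) · ln(113/24.4) = -25.00 · ln(4.631)
= -25.00 · (1.5328) = -38.32 mV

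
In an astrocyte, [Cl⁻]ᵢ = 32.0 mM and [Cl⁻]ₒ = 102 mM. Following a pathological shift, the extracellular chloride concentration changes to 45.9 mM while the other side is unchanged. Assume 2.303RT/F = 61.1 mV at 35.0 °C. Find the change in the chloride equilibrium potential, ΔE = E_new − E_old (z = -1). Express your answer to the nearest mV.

21 mV

E_old = (61.1/-1)·log₁₀(102/32.0) = -30.76 mV
E_new = (61.1/-1)·log₁₀(45.9/32.0) = -9.57 mV
ΔE = -9.57 − (-30.76) = 21.19 mV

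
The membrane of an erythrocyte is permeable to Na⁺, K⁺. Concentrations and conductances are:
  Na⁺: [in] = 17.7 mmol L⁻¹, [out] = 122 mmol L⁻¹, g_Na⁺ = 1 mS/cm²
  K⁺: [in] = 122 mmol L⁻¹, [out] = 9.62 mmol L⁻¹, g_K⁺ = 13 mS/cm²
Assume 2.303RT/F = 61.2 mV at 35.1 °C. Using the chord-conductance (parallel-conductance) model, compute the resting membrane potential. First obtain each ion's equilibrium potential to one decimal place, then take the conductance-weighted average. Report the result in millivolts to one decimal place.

E_Na⁺ = (61.2/1)·log₁₀(122/17.7) = 51.3 mV
E_K⁺ = (61.2/1)·log₁₀(9.62/122) = -67.5 mV
Vm = (Σ gᵢEᵢ)/(Σ gᵢ) = (1·51.3 + 13·-67.5) / (1 + 13)
= -826.20 / 14 = -59.01 mV

-59.0 mV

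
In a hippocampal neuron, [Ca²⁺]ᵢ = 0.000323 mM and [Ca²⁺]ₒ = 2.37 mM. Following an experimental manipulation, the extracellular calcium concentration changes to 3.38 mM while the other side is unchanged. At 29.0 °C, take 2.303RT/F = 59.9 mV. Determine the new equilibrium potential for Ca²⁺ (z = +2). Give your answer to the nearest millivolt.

120 mV

After the shift: [Ca²⁺]_out = 3.38, [Ca²⁺]_in = 0.000323 mM.
E_new = (59.9/2)·log₁₀(3.38/0.000323) = 29.95 · (4.0197) = 120.39 mV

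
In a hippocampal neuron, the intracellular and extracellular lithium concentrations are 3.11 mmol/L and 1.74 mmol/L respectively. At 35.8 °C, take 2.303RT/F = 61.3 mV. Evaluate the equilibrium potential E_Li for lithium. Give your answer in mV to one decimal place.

-15.5 mV

E = (61.3/z) · log₁₀([Li⁺]_out/[Li⁺]_in) with z = +1.
= (61.3/1) · log₁₀(1.74/3.11) = 61.30 · log₁₀(0.5595)
= 61.30 · (-0.2522) = -15.46 mV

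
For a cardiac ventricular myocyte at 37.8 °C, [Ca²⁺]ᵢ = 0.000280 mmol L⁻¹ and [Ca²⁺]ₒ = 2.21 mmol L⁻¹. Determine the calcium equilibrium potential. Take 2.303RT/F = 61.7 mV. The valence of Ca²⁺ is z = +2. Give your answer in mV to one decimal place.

E = (61.7/z) · log₁₀([Ca²⁺]_out/[Ca²⁺]_in) with z = +2.
= (61.7/2) · log₁₀(2.21/0.000280) = 30.85 · log₁₀(7893)
= 30.85 · (3.8972) = 120.23 mV

120.2 mV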